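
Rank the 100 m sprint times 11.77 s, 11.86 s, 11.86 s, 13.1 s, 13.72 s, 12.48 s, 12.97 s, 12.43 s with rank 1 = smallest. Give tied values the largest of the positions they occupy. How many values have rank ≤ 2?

Sorted (ascending): 11.77, 11.86, 11.86, 12.43, 12.48, 12.97, 13.1, 13.72
The 2 values of 11.86 occupy positions 2–3 → each gets rank 3.
Ranks ≤ 2: {1} → 1 value.

1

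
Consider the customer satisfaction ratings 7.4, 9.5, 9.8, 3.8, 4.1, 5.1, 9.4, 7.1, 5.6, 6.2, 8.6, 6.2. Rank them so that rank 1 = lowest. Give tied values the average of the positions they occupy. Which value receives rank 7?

Sorted (ascending): 3.8, 4.1, 5.1, 5.6, 6.2, 6.2, 7.1, 7.4, 8.6, 9.4, 9.5, 9.8
The 2 values of 6.2 occupy positions 5–6 → average rank (5+6)/2 = 5.5.
Rank 7 → value 7.1.

7.1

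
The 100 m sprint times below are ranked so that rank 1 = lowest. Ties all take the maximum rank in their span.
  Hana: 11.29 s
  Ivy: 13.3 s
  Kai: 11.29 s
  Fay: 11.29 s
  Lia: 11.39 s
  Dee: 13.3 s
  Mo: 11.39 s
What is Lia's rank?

Sorted (ascending): 11.29, 11.29, 11.29, 11.39, 11.39, 13.3, 13.3
The 3 values of 11.29 occupy positions 1–3 → each gets rank 3.
The 2 values of 11.39 occupy positions 4–5 → each gets rank 5.
The 2 values of 13.3 occupy positions 6–7 → each gets rank 7.
Lia has value 11.39 s → rank 5.

5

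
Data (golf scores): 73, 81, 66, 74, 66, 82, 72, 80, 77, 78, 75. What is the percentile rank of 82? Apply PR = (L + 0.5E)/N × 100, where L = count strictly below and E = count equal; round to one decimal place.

95.5

N = 11.
Strictly below 82: 10. Equal to 82: 1.
PR = (10 + 0.5·1)/11 × 100 = 95.5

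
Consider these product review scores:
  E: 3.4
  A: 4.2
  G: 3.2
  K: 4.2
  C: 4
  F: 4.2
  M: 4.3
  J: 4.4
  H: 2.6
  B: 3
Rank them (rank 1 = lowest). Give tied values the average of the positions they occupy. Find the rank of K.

7

Sorted (ascending): 2.6, 3, 3.2, 3.4, 4, 4.2, 4.2, 4.2, 4.3, 4.4
The 3 values of 4.2 occupy positions 6–8 → average rank 7.
K has value 4.2 → rank 7.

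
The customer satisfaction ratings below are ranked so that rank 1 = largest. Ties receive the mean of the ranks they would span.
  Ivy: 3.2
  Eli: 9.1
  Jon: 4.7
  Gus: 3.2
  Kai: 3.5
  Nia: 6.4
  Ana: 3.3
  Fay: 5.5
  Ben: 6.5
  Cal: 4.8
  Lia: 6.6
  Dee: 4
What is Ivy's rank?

Sorted (descending): 9.1, 6.6, 6.5, 6.4, 5.5, 4.8, 4.7, 4, 3.5, 3.3, 3.2, 3.2
The 2 values of 3.2 occupy positions 11–12 → average rank (11+12)/2 = 11.5.
Ivy has value 3.2 → rank 11.5.

11.5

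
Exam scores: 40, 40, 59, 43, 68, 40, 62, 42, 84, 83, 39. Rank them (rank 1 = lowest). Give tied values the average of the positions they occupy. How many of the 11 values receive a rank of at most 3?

Sorted (ascending): 39, 40, 40, 40, 42, 43, 59, 62, 68, 83, 84
The 3 values of 40 occupy positions 2–4 → average rank 3.
Ranks ≤ 3: {1, 3, 3, 3} → 4 values.

4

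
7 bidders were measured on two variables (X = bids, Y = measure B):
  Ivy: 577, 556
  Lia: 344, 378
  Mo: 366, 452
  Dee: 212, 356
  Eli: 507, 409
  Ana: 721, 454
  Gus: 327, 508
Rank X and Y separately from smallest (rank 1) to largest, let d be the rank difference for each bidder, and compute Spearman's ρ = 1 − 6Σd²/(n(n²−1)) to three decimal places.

Ranks of variable 1: 6, 3, 4, 1, 5, 7, 2
Ranks of variable 2: 7, 2, 4, 1, 3, 5, 6
d = r₁ − r₂: -1, 1, 0, 0, 2, 2, -4
d²: 1, 1, 0, 0, 4, 4, 16; Σd² = 26
ρ = 1 − 6·26/(7·48) = 1 − 156/336 = 0.536

0.536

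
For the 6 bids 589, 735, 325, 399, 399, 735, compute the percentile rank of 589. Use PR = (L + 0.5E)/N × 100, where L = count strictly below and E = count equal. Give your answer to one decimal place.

58.3

N = 6.
Strictly below 589: 3. Equal to 589: 1.
PR = (3 + 0.5·1)/6 × 100 = 58.3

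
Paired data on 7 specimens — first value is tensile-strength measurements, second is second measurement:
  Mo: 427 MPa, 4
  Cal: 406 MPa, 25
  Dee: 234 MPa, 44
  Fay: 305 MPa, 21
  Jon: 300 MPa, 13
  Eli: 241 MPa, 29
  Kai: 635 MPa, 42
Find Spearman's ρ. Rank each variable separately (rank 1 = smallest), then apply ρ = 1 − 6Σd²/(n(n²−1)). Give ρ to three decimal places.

Ranks of variable 1: 6, 5, 1, 4, 3, 2, 7
Ranks of variable 2: 1, 4, 7, 3, 2, 5, 6
d = r₁ − r₂: 5, 1, -6, 1, 1, -3, 1
d²: 25, 1, 36, 1, 1, 9, 1; Σd² = 74
ρ = 1 − 6·74/(7·48) = 1 − 444/336 = -0.321

-0.321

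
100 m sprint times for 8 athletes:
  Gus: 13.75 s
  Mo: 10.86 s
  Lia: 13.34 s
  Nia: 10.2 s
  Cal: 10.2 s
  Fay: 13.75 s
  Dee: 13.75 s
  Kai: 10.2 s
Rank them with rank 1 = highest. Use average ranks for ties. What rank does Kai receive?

Sorted (descending): 13.75, 13.75, 13.75, 13.34, 10.86, 10.2, 10.2, 10.2
The 3 values of 13.75 occupy positions 1–3 → average rank 2.
The 3 values of 10.2 occupy positions 6–8 → average rank 7.
Kai has value 10.2 s → rank 7.

7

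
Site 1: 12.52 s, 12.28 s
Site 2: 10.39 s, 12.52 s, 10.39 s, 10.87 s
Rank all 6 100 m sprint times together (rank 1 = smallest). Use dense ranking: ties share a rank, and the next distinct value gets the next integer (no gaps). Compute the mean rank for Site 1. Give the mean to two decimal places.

Sorted (ascending): 10.39, 10.39, 10.87, 12.28, 12.52, 12.52
The 2 values of 10.39 share dense rank 1.
The 2 values of 12.52 share dense rank 4.
Remaining distinct values take the next consecutive integers.
Site 1 values → pooled ranks: 12.52→4, 12.28→3
Mean rank = (4 + 3) / 2 = 3.50

3.50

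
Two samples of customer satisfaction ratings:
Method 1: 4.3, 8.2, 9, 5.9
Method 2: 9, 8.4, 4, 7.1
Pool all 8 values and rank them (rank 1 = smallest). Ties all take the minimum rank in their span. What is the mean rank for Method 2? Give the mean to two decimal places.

Sorted (ascending): 4, 4.3, 5.9, 7.1, 8.2, 8.4, 9, 9
The 2 values of 9 occupy positions 7–8 → each gets rank 7.
Method 2 values → pooled ranks: 9→7, 8.4→6, 4→1, 7.1→4
Mean rank = (7 + 6 + 1 + 4) / 4 = 4.50

4.50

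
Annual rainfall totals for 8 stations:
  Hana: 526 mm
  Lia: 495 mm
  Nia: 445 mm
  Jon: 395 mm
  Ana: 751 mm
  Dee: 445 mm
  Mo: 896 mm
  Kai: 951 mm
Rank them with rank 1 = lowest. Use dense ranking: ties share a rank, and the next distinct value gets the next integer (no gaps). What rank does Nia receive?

Sorted (ascending): 395, 445, 445, 495, 526, 751, 896, 951
The 2 values of 445 share dense rank 2.
Remaining distinct values take the next consecutive integers.
Nia has value 445 mm → rank 2.

2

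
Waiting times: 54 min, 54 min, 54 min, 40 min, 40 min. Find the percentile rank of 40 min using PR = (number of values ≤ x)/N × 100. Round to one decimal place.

40.0

N = 5.
Strictly below 40: 0. Equal to 40: 2.
PR = 2/5 × 100 = 40.0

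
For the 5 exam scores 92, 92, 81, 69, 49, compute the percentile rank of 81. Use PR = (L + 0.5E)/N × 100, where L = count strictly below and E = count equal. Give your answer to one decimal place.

50.0

N = 5.
Strictly below 81: 2. Equal to 81: 1.
PR = (2 + 0.5·1)/5 × 100 = 50.0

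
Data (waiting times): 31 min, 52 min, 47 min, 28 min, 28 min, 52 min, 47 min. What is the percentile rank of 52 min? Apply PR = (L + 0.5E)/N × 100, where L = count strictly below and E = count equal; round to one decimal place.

N = 7.
Strictly below 52: 5. Equal to 52: 2.
PR = (5 + 0.5·2)/7 × 100 = 85.7

85.7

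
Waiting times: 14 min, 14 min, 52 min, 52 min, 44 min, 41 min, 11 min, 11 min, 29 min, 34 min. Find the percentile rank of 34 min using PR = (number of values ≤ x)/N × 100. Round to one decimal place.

N = 10.
Strictly below 34: 5. Equal to 34: 1.
PR = 6/10 × 100 = 60.0

60.0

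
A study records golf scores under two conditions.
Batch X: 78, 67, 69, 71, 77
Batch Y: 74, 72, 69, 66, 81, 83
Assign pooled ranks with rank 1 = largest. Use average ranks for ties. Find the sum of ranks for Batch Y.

Sorted (descending): 83, 81, 78, 77, 74, 72, 71, 69, 69, 67, 66
The 2 values of 69 occupy positions 8–9 → average rank (8+9)/2 = 8.5.
Batch Y values → pooled ranks: 74→5, 72→6, 69→8.5, 66→11, 81→2, 83→1
Rank sum = 5 + 6 + 8.5 + 11 + 2 + 1 = 33.5

33.5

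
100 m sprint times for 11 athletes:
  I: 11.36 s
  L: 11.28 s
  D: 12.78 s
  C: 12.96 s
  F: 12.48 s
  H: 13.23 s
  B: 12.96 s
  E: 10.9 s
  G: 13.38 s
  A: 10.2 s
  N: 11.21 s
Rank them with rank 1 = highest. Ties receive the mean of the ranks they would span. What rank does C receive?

Sorted (descending): 13.38, 13.23, 12.96, 12.96, 12.78, 12.48, 11.36, 11.28, 11.21, 10.9, 10.2
The 2 values of 12.96 occupy positions 3–4 → average rank (3+4)/2 = 3.5.
C has value 12.96 s → rank 3.5.

3.5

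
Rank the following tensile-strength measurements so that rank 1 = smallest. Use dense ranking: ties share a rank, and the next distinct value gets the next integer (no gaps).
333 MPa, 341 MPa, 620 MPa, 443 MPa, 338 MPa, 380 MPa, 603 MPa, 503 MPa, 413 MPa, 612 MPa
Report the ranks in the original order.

1, 3, 10, 6, 2, 4, 8, 7, 5, 9

Sorted (ascending): 333, 338, 341, 380, 413, 443, 503, 603, 612, 620
No ties — each value takes its position as its rank.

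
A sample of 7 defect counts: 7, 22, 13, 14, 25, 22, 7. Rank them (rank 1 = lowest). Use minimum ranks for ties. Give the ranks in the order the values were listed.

1, 5, 3, 4, 7, 5, 1

Sorted (ascending): 7, 7, 13, 14, 22, 22, 25
The 2 values of 7 occupy positions 1–2 → each gets rank 1.
The 2 values of 22 occupy positions 5–6 → each gets rank 5.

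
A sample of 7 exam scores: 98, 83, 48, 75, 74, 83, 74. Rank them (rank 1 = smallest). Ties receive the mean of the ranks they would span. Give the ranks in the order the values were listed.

7, 5.5, 1, 4, 2.5, 5.5, 2.5

Sorted (ascending): 48, 74, 74, 75, 83, 83, 98
The 2 values of 74 occupy positions 2–3 → average rank (2+3)/2 = 2.5.
The 2 values of 83 occupy positions 5–6 → average rank (5+6)/2 = 5.5.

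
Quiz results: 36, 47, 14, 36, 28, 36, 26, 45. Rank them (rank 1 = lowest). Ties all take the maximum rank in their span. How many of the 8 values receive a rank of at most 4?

Sorted (ascending): 14, 26, 28, 36, 36, 36, 45, 47
The 3 values of 36 occupy positions 4–6 → each gets rank 6.
Ranks ≤ 4: {1, 2, 3} → 3 values.

3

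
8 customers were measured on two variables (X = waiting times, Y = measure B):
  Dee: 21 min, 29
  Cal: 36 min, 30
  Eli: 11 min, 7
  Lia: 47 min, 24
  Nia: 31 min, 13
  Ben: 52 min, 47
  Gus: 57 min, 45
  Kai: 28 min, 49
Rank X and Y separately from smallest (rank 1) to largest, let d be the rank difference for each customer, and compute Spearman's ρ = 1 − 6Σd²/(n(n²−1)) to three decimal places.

Ranks of variable 1: 2, 5, 1, 6, 4, 7, 8, 3
Ranks of variable 2: 4, 5, 1, 3, 2, 7, 6, 8
d = r₁ − r₂: -2, 0, 0, 3, 2, 0, 2, -5
d²: 4, 0, 0, 9, 4, 0, 4, 25; Σd² = 46
ρ = 1 − 6·46/(8·63) = 1 − 276/504 = 0.452

0.452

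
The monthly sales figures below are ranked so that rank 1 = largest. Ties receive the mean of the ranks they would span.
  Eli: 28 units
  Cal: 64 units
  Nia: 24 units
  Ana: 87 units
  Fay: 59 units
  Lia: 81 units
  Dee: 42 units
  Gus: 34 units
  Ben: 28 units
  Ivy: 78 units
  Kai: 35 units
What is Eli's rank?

9.5

Sorted (descending): 87, 81, 78, 64, 59, 42, 35, 34, 28, 28, 24
The 2 values of 28 occupy positions 9–10 → average rank (9+10)/2 = 9.5.
Eli has value 28 units → rank 9.5.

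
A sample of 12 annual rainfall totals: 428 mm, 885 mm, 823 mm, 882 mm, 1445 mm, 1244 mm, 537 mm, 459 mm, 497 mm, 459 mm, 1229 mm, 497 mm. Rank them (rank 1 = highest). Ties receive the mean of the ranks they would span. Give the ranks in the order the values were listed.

Sorted (descending): 1445, 1244, 1229, 885, 882, 823, 537, 497, 497, 459, 459, 428
The 2 values of 497 occupy positions 8–9 → average rank (8+9)/2 = 8.5.
The 2 values of 459 occupy positions 10–11 → average rank (10+11)/2 = 10.5.

12, 4, 6, 5, 1, 2, 7, 10.5, 8.5, 10.5, 3, 8.5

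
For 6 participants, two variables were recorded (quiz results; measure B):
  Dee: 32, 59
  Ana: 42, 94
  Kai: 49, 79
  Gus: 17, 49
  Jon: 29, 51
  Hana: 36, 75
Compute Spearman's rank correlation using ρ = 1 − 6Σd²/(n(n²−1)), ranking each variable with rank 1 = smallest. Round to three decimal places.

Ranks of variable 1: 3, 5, 6, 1, 2, 4
Ranks of variable 2: 3, 6, 5, 1, 2, 4
d = r₁ − r₂: 0, -1, 1, 0, 0, 0
d²: 0, 1, 1, 0, 0, 0; Σd² = 2
ρ = 1 − 6·2/(6·35) = 1 − 12/210 = 0.943

0.943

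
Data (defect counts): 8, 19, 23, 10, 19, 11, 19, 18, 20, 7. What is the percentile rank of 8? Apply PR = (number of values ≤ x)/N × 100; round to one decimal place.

20.0

N = 10.
Strictly below 8: 1. Equal to 8: 1.
PR = 2/10 × 100 = 20.0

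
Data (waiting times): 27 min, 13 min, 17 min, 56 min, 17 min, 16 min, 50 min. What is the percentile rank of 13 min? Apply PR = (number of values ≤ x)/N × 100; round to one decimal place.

14.3

N = 7.
Strictly below 13: 0. Equal to 13: 1.
PR = 1/7 × 100 = 14.3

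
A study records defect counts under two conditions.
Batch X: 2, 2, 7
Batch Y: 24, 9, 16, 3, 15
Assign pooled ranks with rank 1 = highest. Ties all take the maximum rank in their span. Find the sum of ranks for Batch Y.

16

Sorted (descending): 24, 16, 15, 9, 7, 3, 2, 2
The 2 values of 2 occupy positions 7–8 → each gets rank 8.
Batch Y values → pooled ranks: 24→1, 9→4, 16→2, 3→6, 15→3
Rank sum = 1 + 4 + 2 + 6 + 3 = 16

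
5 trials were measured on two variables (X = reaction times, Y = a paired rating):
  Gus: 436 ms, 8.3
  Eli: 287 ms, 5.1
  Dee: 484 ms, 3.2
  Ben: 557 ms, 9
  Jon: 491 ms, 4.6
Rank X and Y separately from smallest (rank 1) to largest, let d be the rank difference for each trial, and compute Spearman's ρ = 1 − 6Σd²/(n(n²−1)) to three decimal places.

0.200

Ranks of variable 1: 2, 1, 3, 5, 4
Ranks of variable 2: 4, 3, 1, 5, 2
d = r₁ − r₂: -2, -2, 2, 0, 2
d²: 4, 4, 4, 0, 4; Σd² = 16
ρ = 1 − 6·16/(5·24) = 1 − 96/120 = 0.200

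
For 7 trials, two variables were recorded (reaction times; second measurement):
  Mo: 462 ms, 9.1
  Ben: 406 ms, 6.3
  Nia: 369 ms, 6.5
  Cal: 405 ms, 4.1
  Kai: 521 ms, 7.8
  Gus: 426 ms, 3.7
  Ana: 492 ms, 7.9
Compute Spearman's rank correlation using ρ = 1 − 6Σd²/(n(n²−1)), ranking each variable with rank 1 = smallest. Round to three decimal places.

Ranks of variable 1: 5, 3, 1, 2, 7, 4, 6
Ranks of variable 2: 7, 3, 4, 2, 5, 1, 6
d = r₁ − r₂: -2, 0, -3, 0, 2, 3, 0
d²: 4, 0, 9, 0, 4, 9, 0; Σd² = 26
ρ = 1 − 6·26/(7·48) = 1 − 156/336 = 0.536

0.536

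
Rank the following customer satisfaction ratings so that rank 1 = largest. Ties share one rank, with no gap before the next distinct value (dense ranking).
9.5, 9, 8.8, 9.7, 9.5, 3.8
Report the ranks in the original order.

2, 3, 4, 1, 2, 5

Sorted (descending): 9.7, 9.5, 9.5, 9, 8.8, 3.8
The 2 values of 9.5 share dense rank 2.
Remaining distinct values take the next consecutive integers.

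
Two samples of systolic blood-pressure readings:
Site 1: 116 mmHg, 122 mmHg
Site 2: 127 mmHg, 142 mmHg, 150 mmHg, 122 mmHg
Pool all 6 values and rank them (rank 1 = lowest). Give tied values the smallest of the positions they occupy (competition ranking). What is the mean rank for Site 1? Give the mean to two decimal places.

Sorted (ascending): 116, 122, 122, 127, 142, 150
The 2 values of 122 occupy positions 2–3 → each gets rank 2.
Site 1 values → pooled ranks: 116→1, 122→2
Mean rank = (1 + 2) / 2 = 1.50

1.50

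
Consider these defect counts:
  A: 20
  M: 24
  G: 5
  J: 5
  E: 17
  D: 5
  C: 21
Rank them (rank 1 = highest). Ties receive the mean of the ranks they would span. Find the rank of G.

6

Sorted (descending): 24, 21, 20, 17, 5, 5, 5
The 3 values of 5 occupy positions 5–7 → average rank 6.
G has value 5 → rank 6.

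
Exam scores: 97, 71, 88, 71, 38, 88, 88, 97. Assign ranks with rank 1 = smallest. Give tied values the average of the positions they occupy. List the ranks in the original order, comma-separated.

Sorted (ascending): 38, 71, 71, 88, 88, 88, 97, 97
The 2 values of 71 occupy positions 2–3 → average rank (2+3)/2 = 2.5.
The 3 values of 88 occupy positions 4–6 → average rank 5.
The 2 values of 97 occupy positions 7–8 → average rank (7+8)/2 = 7.5.

7.5, 2.5, 5, 2.5, 1, 5, 5, 7.5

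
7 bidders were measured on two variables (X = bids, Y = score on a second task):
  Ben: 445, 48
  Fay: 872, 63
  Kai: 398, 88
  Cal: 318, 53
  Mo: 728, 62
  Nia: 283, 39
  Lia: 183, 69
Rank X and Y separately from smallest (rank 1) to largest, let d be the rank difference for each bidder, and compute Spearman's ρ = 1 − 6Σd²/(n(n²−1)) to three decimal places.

Ranks of variable 1: 5, 7, 4, 3, 6, 2, 1
Ranks of variable 2: 2, 5, 7, 3, 4, 1, 6
d = r₁ − r₂: 3, 2, -3, 0, 2, 1, -5
d²: 9, 4, 9, 0, 4, 1, 25; Σd² = 52
ρ = 1 − 6·52/(7·48) = 1 − 312/336 = 0.071

0.071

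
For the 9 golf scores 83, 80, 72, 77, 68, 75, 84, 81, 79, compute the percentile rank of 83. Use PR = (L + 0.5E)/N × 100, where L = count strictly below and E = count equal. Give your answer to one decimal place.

83.3

N = 9.
Strictly below 83: 7. Equal to 83: 1.
PR = (7 + 0.5·1)/9 × 100 = 83.3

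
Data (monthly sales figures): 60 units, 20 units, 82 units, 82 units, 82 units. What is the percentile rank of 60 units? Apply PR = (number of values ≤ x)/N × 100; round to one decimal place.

40.0

N = 5.
Strictly below 60: 1. Equal to 60: 1.
PR = 2/5 × 100 = 40.0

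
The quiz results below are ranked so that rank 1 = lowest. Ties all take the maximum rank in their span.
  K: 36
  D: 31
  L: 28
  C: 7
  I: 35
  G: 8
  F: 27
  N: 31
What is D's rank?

Sorted (ascending): 7, 8, 27, 28, 31, 31, 35, 36
The 2 values of 31 occupy positions 5–6 → each gets rank 6.
D has value 31 → rank 6.

6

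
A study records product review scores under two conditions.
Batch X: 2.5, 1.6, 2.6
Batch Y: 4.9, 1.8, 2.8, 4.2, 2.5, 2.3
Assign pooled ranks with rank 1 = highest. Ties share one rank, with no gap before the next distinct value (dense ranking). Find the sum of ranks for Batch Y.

24

Sorted (descending): 4.9, 4.2, 2.8, 2.6, 2.5, 2.5, 2.3, 1.8, 1.6
The 2 values of 2.5 share dense rank 5.
Remaining distinct values take the next consecutive integers.
Batch Y values → pooled ranks: 4.9→1, 1.8→7, 2.8→3, 4.2→2, 2.5→5, 2.3→6
Rank sum = 1 + 7 + 3 + 2 + 5 + 6 = 24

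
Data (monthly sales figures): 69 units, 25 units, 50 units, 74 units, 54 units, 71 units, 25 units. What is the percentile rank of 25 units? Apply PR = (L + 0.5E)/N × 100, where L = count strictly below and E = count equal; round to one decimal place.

N = 7.
Strictly below 25: 0. Equal to 25: 2.
PR = (0 + 0.5·2)/7 × 100 = 14.3

14.3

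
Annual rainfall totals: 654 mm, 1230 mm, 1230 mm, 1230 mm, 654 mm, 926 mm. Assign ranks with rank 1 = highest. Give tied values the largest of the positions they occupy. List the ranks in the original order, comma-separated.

Sorted (descending): 1230, 1230, 1230, 926, 654, 654
The 3 values of 1230 occupy positions 1–3 → each gets rank 3.
The 2 values of 654 occupy positions 5–6 → each gets rank 6.

6, 3, 3, 3, 6, 4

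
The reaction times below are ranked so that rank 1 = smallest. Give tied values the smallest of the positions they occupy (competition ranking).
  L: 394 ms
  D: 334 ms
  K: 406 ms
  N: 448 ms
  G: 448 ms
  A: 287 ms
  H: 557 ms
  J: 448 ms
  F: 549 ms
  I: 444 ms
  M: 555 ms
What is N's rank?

6

Sorted (ascending): 287, 334, 394, 406, 444, 448, 448, 448, 549, 555, 557
The 3 values of 448 occupy positions 6–8 → each gets rank 6.
N has value 448 ms → rank 6.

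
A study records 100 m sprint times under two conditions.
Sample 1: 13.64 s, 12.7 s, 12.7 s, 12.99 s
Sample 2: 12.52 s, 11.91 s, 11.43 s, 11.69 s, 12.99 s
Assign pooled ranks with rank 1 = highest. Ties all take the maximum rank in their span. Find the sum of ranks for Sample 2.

33

Sorted (descending): 13.64, 12.99, 12.99, 12.7, 12.7, 12.52, 11.91, 11.69, 11.43
The 2 values of 12.99 occupy positions 2–3 → each gets rank 3.
The 2 values of 12.7 occupy positions 4–5 → each gets rank 5.
Sample 2 values → pooled ranks: 12.52→6, 11.91→7, 11.43→9, 11.69→8, 12.99→3
Rank sum = 6 + 7 + 9 + 8 + 3 = 33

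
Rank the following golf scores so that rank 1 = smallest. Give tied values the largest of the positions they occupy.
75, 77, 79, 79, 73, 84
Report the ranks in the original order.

2, 3, 5, 5, 1, 6

Sorted (ascending): 73, 75, 77, 79, 79, 84
The 2 values of 79 occupy positions 4–5 → each gets rank 5.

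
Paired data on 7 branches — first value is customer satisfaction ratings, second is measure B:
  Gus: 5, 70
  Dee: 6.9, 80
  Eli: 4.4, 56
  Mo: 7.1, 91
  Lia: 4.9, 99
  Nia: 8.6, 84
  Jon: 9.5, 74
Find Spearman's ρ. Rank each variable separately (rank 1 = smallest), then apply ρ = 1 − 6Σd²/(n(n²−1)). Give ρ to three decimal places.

0.214

Ranks of variable 1: 3, 4, 1, 5, 2, 6, 7
Ranks of variable 2: 2, 4, 1, 6, 7, 5, 3
d = r₁ − r₂: 1, 0, 0, -1, -5, 1, 4
d²: 1, 0, 0, 1, 25, 1, 16; Σd² = 44
ρ = 1 − 6·44/(7·48) = 1 − 264/336 = 0.214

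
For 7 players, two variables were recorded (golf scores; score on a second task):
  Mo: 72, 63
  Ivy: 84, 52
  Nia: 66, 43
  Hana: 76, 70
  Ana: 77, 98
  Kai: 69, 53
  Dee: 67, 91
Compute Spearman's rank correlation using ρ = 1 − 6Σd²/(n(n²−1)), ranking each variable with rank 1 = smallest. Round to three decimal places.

Ranks of variable 1: 4, 7, 1, 5, 6, 3, 2
Ranks of variable 2: 4, 2, 1, 5, 7, 3, 6
d = r₁ − r₂: 0, 5, 0, 0, -1, 0, -4
d²: 0, 25, 0, 0, 1, 0, 16; Σd² = 42
ρ = 1 − 6·42/(7·48) = 1 − 252/336 = 0.250

0.250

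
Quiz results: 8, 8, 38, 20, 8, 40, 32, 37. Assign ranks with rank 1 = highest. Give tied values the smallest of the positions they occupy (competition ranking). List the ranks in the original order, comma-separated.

Sorted (descending): 40, 38, 37, 32, 20, 8, 8, 8
The 3 values of 8 occupy positions 6–8 → each gets rank 6.

6, 6, 2, 5, 6, 1, 4, 3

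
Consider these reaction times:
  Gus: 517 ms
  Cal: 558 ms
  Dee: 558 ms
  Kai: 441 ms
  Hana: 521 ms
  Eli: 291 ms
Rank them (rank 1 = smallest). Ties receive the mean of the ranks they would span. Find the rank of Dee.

5.5

Sorted (ascending): 291, 441, 517, 521, 558, 558
The 2 values of 558 occupy positions 5–6 → average rank (5+6)/2 = 5.5.
Dee has value 558 ms → rank 5.5.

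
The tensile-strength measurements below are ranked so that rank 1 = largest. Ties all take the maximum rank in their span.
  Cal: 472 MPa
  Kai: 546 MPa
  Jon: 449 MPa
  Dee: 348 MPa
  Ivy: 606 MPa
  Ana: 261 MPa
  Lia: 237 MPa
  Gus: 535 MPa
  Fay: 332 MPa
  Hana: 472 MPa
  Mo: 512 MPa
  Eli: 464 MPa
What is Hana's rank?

6

Sorted (descending): 606, 546, 535, 512, 472, 472, 464, 449, 348, 332, 261, 237
The 2 values of 472 occupy positions 5–6 → each gets rank 6.
Hana has value 472 MPa → rank 6.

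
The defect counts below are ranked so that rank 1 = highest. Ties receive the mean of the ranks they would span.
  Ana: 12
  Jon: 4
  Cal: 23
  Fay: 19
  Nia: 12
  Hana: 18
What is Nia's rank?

Sorted (descending): 23, 19, 18, 12, 12, 4
The 2 values of 12 occupy positions 4–5 → average rank (4+5)/2 = 4.5.
Nia has value 12 → rank 4.5.

4.5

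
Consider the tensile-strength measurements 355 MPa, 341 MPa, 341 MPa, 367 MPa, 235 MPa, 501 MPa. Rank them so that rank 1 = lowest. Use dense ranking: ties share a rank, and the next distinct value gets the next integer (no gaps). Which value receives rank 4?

Sorted (ascending): 235, 341, 341, 355, 367, 501
The 2 values of 341 share dense rank 2.
Remaining distinct values take the next consecutive integers.
Rank 4 → value 367.

367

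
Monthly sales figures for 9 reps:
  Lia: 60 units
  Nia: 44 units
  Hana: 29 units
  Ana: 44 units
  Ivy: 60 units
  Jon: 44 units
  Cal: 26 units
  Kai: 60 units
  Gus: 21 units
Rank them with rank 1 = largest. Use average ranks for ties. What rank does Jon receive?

Sorted (descending): 60, 60, 60, 44, 44, 44, 29, 26, 21
The 3 values of 60 occupy positions 1–3 → average rank 2.
The 3 values of 44 occupy positions 4–6 → average rank 5.
Jon has value 44 units → rank 5.

5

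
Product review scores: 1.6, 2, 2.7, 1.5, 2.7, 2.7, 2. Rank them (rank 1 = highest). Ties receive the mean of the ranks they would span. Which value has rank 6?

Sorted (descending): 2.7, 2.7, 2.7, 2, 2, 1.6, 1.5
The 3 values of 2.7 occupy positions 1–3 → average rank 2.
The 2 values of 2 occupy positions 4–5 → average rank (4+5)/2 = 4.5.
Rank 6 → value 1.6.

1.6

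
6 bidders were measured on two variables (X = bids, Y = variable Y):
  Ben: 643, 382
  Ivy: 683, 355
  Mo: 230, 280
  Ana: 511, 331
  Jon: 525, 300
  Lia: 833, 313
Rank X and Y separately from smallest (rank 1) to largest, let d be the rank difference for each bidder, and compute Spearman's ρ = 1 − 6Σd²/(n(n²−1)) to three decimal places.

Ranks of variable 1: 4, 5, 1, 2, 3, 6
Ranks of variable 2: 6, 5, 1, 4, 2, 3
d = r₁ − r₂: -2, 0, 0, -2, 1, 3
d²: 4, 0, 0, 4, 1, 9; Σd² = 18
ρ = 1 − 6·18/(6·35) = 1 − 108/210 = 0.486

0.486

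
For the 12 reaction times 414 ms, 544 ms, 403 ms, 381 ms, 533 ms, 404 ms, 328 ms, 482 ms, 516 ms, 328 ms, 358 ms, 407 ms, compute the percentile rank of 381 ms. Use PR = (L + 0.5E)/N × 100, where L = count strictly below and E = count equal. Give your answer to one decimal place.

N = 12.
Strictly below 381: 3. Equal to 381: 1.
PR = (3 + 0.5·1)/12 × 100 = 29.2

29.2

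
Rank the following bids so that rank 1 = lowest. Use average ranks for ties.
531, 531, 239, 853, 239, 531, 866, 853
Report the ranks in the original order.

4, 4, 1.5, 6.5, 1.5, 4, 8, 6.5

Sorted (ascending): 239, 239, 531, 531, 531, 853, 853, 866
The 2 values of 239 occupy positions 1–2 → average rank (1+2)/2 = 1.5.
The 3 values of 531 occupy positions 3–5 → average rank 4.
The 2 values of 853 occupy positions 6–7 → average rank (6+7)/2 = 6.5.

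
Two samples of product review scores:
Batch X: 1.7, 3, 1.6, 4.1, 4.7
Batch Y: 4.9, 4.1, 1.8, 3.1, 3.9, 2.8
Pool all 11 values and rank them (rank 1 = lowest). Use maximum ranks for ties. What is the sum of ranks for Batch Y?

40

Sorted (ascending): 1.6, 1.7, 1.8, 2.8, 3, 3.1, 3.9, 4.1, 4.1, 4.7, 4.9
The 2 values of 4.1 occupy positions 8–9 → each gets rank 9.
Batch Y values → pooled ranks: 4.9→11, 4.1→9, 1.8→3, 3.1→6, 3.9→7, 2.8→4
Rank sum = 11 + 9 + 3 + 6 + 7 + 4 = 40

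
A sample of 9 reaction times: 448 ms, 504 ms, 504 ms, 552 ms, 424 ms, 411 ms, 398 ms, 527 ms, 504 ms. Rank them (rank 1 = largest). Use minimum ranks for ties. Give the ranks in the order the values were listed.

6, 3, 3, 1, 7, 8, 9, 2, 3

Sorted (descending): 552, 527, 504, 504, 504, 448, 424, 411, 398
The 3 values of 504 occupy positions 3–5 → each gets rank 3.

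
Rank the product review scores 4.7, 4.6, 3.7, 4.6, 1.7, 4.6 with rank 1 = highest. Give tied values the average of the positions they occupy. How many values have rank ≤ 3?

4

Sorted (descending): 4.7, 4.6, 4.6, 4.6, 3.7, 1.7
The 3 values of 4.6 occupy positions 2–4 → average rank 3.
Ranks ≤ 3: {1, 3, 3, 3} → 4 values.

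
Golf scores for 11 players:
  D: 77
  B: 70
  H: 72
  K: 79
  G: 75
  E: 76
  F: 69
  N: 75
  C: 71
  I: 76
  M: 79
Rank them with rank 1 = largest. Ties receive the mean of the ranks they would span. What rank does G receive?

6.5

Sorted (descending): 79, 79, 77, 76, 76, 75, 75, 72, 71, 70, 69
The 2 values of 79 occupy positions 1–2 → average rank (1+2)/2 = 1.5.
The 2 values of 76 occupy positions 4–5 → average rank (4+5)/2 = 4.5.
The 2 values of 75 occupy positions 6–7 → average rank (6+7)/2 = 6.5.
G has value 75 → rank 6.5.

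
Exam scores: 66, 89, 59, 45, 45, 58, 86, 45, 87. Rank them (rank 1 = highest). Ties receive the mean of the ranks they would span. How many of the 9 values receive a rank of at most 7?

6

Sorted (descending): 89, 87, 86, 66, 59, 58, 45, 45, 45
The 3 values of 45 occupy positions 7–9 → average rank 8.
Ranks ≤ 7: {1, 2, 3, 4, 5, 6} → 6 values.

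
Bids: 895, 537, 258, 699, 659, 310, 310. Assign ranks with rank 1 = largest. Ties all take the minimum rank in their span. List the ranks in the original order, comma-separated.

1, 4, 7, 2, 3, 5, 5

Sorted (descending): 895, 699, 659, 537, 310, 310, 258
The 2 values of 310 occupy positions 5–6 → each gets rank 5.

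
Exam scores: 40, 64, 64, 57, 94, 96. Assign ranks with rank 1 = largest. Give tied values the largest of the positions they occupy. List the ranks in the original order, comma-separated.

Sorted (descending): 96, 94, 64, 64, 57, 40
The 2 values of 64 occupy positions 3–4 → each gets rank 4.

6, 4, 4, 5, 2, 1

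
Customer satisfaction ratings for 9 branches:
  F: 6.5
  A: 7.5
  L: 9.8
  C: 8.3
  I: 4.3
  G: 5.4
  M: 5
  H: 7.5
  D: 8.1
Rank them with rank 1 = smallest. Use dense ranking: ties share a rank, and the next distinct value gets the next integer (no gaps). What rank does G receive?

3

Sorted (ascending): 4.3, 5, 5.4, 6.5, 7.5, 7.5, 8.1, 8.3, 9.8
The 2 values of 7.5 share dense rank 5.
Remaining distinct values take the next consecutive integers.
G has value 5.4 → rank 3.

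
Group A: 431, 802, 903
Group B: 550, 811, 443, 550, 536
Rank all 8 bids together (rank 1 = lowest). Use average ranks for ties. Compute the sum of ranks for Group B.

Sorted (ascending): 431, 443, 536, 550, 550, 802, 811, 903
The 2 values of 550 occupy positions 4–5 → average rank (4+5)/2 = 4.5.
Group B values → pooled ranks: 550→4.5, 811→7, 443→2, 550→4.5, 536→3
Rank sum = 4.5 + 7 + 2 + 4.5 + 3 = 21

21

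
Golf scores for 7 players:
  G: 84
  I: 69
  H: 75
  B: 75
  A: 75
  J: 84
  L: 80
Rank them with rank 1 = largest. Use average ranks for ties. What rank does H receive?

5

Sorted (descending): 84, 84, 80, 75, 75, 75, 69
The 2 values of 84 occupy positions 1–2 → average rank (1+2)/2 = 1.5.
The 3 values of 75 occupy positions 4–6 → average rank 5.
H has value 75 → rank 5.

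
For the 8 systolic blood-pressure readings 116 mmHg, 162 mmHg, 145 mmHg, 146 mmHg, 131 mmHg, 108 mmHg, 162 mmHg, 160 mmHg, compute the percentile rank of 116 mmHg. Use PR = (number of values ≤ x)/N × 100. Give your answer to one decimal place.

N = 8.
Strictly below 116: 1. Equal to 116: 1.
PR = 2/8 × 100 = 25.0

25.0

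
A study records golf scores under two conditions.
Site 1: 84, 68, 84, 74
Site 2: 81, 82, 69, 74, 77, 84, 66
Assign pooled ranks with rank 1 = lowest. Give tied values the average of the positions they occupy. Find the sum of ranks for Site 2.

39.5

Sorted (ascending): 66, 68, 69, 74, 74, 77, 81, 82, 84, 84, 84
The 2 values of 74 occupy positions 4–5 → average rank (4+5)/2 = 4.5.
The 3 values of 84 occupy positions 9–11 → average rank 10.
Site 2 values → pooled ranks: 81→7, 82→8, 69→3, 74→4.5, 77→6, 84→10, 66→1
Rank sum = 7 + 8 + 3 + 4.5 + 6 + 10 + 1 = 39.5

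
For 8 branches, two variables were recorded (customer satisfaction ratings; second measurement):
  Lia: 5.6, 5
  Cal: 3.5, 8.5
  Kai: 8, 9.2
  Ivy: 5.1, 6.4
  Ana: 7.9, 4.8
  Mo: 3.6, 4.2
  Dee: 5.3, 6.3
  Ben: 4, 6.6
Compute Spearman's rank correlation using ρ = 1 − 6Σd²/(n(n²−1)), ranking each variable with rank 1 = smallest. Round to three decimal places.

Ranks of variable 1: 6, 1, 8, 4, 7, 2, 5, 3
Ranks of variable 2: 3, 7, 8, 5, 2, 1, 4, 6
d = r₁ − r₂: 3, -6, 0, -1, 5, 1, 1, -3
d²: 9, 36, 0, 1, 25, 1, 1, 9; Σd² = 82
ρ = 1 − 6·82/(8·63) = 1 − 492/504 = 0.024

0.024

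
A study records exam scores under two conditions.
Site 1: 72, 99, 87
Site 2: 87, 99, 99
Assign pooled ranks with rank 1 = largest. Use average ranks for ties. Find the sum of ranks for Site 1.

Sorted (descending): 99, 99, 99, 87, 87, 72
The 3 values of 99 occupy positions 1–3 → average rank 2.
The 2 values of 87 occupy positions 4–5 → average rank (4+5)/2 = 4.5.
Site 1 values → pooled ranks: 72→6, 99→2, 87→4.5
Rank sum = 6 + 2 + 4.5 = 12.5

12.5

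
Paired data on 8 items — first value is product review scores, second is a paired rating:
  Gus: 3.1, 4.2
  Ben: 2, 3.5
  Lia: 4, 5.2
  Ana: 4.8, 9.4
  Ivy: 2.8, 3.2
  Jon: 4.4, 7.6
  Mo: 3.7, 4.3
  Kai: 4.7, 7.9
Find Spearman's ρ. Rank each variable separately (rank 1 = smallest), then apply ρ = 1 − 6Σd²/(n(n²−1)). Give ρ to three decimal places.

Ranks of variable 1: 3, 1, 5, 8, 2, 6, 4, 7
Ranks of variable 2: 3, 2, 5, 8, 1, 6, 4, 7
d = r₁ − r₂: 0, -1, 0, 0, 1, 0, 0, 0
d²: 0, 1, 0, 0, 1, 0, 0, 0; Σd² = 2
ρ = 1 − 6·2/(8·63) = 1 − 12/504 = 0.976

0.976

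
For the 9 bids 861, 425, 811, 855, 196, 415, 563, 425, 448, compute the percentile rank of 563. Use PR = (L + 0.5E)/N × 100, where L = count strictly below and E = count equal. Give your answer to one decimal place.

61.1

N = 9.
Strictly below 563: 5. Equal to 563: 1.
PR = (5 + 0.5·1)/9 × 100 = 61.1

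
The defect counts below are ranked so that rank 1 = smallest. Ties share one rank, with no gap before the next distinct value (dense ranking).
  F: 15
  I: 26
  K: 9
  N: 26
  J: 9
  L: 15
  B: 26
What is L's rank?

2

Sorted (ascending): 9, 9, 15, 15, 26, 26, 26
The 2 values of 9 share dense rank 1.
The 2 values of 15 share dense rank 2.
The 3 values of 26 share dense rank 3.
L has value 15 → rank 2.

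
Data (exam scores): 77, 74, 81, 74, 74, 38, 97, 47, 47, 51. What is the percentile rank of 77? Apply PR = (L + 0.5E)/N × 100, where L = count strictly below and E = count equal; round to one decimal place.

75.0

N = 10.
Strictly below 77: 7. Equal to 77: 1.
PR = (7 + 0.5·1)/10 × 100 = 75.0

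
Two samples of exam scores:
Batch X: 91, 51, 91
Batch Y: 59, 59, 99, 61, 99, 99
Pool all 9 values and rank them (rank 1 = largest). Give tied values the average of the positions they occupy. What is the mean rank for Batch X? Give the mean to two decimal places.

6.00

Sorted (descending): 99, 99, 99, 91, 91, 61, 59, 59, 51
The 3 values of 99 occupy positions 1–3 → average rank 2.
The 2 values of 91 occupy positions 4–5 → average rank (4+5)/2 = 4.5.
The 2 values of 59 occupy positions 7–8 → average rank (7+8)/2 = 7.5.
Batch X values → pooled ranks: 91→4.5, 51→9, 91→4.5
Mean rank = (4.5 + 9 + 4.5) / 3 = 6.00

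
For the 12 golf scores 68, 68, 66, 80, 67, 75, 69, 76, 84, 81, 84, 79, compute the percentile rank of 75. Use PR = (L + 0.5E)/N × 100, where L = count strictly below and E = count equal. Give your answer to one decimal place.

45.8

N = 12.
Strictly below 75: 5. Equal to 75: 1.
PR = (5 + 0.5·1)/12 × 100 = 45.8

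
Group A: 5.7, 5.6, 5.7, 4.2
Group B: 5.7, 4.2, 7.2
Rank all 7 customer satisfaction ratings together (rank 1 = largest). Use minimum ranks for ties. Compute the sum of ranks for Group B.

Sorted (descending): 7.2, 5.7, 5.7, 5.7, 5.6, 4.2, 4.2
The 3 values of 5.7 occupy positions 2–4 → each gets rank 2.
The 2 values of 4.2 occupy positions 6–7 → each gets rank 6.
Group B values → pooled ranks: 5.7→2, 4.2→6, 7.2→1
Rank sum = 2 + 6 + 1 = 9

9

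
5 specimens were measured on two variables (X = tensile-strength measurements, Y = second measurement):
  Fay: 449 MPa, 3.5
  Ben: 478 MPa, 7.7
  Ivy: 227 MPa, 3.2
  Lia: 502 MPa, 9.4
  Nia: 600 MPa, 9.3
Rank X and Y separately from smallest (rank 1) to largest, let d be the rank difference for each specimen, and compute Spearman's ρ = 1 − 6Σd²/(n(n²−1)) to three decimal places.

0.900

Ranks of variable 1: 2, 3, 1, 4, 5
Ranks of variable 2: 2, 3, 1, 5, 4
d = r₁ − r₂: 0, 0, 0, -1, 1
d²: 0, 0, 0, 1, 1; Σd² = 2
ρ = 1 − 6·2/(5·24) = 1 − 12/120 = 0.900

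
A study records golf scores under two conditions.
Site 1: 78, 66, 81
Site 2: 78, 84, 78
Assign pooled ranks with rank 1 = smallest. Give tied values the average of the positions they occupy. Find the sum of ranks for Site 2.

12

Sorted (ascending): 66, 78, 78, 78, 81, 84
The 3 values of 78 occupy positions 2–4 → average rank 3.
Site 2 values → pooled ranks: 78→3, 84→6, 78→3
Rank sum = 3 + 6 + 3 = 12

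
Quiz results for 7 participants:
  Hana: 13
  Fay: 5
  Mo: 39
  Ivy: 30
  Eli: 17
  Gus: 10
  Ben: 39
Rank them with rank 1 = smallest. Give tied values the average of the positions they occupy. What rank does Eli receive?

4

Sorted (ascending): 5, 10, 13, 17, 30, 39, 39
The 2 values of 39 occupy positions 6–7 → average rank (6+7)/2 = 6.5.
Eli has value 17 → rank 4.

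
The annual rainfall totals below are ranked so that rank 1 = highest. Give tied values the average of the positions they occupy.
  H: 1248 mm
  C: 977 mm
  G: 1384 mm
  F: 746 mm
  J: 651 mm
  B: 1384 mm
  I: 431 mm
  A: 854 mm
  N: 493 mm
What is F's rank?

6

Sorted (descending): 1384, 1384, 1248, 977, 854, 746, 651, 493, 431
The 2 values of 1384 occupy positions 1–2 → average rank (1+2)/2 = 1.5.
F has value 746 mm → rank 6.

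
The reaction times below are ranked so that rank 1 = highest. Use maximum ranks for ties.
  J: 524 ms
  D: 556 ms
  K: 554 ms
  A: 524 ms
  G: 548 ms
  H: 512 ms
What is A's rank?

Sorted (descending): 556, 554, 548, 524, 524, 512
The 2 values of 524 occupy positions 4–5 → each gets rank 5.
A has value 524 ms → rank 5.

5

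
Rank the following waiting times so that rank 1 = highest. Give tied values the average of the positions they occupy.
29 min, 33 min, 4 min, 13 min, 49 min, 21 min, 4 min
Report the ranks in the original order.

Sorted (descending): 49, 33, 29, 21, 13, 4, 4
The 2 values of 4 occupy positions 6–7 → average rank (6+7)/2 = 6.5.

3, 2, 6.5, 5, 1, 4, 6.5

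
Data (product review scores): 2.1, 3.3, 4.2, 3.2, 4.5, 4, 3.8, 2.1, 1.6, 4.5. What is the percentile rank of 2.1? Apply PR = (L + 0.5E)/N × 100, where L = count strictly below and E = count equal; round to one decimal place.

N = 10.
Strictly below 2.1: 1. Equal to 2.1: 2.
PR = (1 + 0.5·2)/10 × 100 = 20.0

20.0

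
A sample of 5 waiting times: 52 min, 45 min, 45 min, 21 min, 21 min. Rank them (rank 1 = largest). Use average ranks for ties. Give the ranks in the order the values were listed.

1, 2.5, 2.5, 4.5, 4.5

Sorted (descending): 52, 45, 45, 21, 21
The 2 values of 45 occupy positions 2–3 → average rank (2+3)/2 = 2.5.
The 2 values of 21 occupy positions 4–5 → average rank (4+5)/2 = 4.5.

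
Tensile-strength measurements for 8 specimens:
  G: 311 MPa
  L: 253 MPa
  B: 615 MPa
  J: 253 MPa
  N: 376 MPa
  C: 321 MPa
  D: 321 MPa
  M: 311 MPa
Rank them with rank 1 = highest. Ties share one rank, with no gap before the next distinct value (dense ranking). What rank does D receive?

3

Sorted (descending): 615, 376, 321, 321, 311, 311, 253, 253
The 2 values of 321 share dense rank 3.
The 2 values of 311 share dense rank 4.
The 2 values of 253 share dense rank 5.
Remaining distinct values take the next consecutive integers.
D has value 321 MPa → rank 3.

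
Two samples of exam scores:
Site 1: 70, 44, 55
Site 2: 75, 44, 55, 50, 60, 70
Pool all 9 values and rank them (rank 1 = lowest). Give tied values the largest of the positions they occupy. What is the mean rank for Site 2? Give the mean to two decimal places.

Sorted (ascending): 44, 44, 50, 55, 55, 60, 70, 70, 75
The 2 values of 44 occupy positions 1–2 → each gets rank 2.
The 2 values of 55 occupy positions 4–5 → each gets rank 5.
The 2 values of 70 occupy positions 7–8 → each gets rank 8.
Site 2 values → pooled ranks: 75→9, 44→2, 55→5, 50→3, 60→6, 70→8
Mean rank = (9 + 2 + 5 + 3 + 6 + 8) / 6 = 5.50

5.50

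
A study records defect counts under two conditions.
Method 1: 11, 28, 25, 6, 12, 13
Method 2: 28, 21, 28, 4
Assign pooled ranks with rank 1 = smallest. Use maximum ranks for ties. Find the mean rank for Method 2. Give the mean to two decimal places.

Sorted (ascending): 4, 6, 11, 12, 13, 21, 25, 28, 28, 28
The 3 values of 28 occupy positions 8–10 → each gets rank 10.
Method 2 values → pooled ranks: 28→10, 21→6, 28→10, 4→1
Mean rank = (10 + 6 + 10 + 1) / 4 = 6.75

6.75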